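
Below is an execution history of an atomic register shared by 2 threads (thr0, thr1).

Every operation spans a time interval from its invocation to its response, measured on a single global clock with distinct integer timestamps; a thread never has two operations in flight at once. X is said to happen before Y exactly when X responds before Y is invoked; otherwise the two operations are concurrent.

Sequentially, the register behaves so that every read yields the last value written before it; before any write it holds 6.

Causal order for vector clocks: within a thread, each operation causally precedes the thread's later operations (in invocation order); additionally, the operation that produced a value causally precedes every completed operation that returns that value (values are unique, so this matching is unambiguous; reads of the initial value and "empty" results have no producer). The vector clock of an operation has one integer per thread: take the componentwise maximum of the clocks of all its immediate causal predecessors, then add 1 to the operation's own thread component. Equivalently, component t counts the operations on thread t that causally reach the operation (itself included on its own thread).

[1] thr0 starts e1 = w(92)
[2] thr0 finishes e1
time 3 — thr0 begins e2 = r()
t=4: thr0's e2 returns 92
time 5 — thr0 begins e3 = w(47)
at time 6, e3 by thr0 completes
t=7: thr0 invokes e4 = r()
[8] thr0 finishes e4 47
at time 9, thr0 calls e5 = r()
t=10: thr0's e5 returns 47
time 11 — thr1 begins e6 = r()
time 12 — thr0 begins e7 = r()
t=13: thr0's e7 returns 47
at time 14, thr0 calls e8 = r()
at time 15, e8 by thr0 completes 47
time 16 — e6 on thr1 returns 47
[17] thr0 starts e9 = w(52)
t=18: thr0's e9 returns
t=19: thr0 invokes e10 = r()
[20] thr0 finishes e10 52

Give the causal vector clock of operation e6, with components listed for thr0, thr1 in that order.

e1 (invocation 1): nothing precedes it; thr0's component alone gives (1, 0)
invoked at 3, e2 merges VC(e1)=(1, 0) and bumps thr0's slot → (2, 0)
invoked at 5, e3 merges VC(e2)=(2, 0) and bumps thr0's slot → (3, 0)
invoked at 11, e6 merges VC(e3)=(3, 0) and bumps thr1's slot → (3, 1)
invoked at 7, e4 merges VC(e3)=(3, 0) and bumps thr0's slot → (4, 0)
invoked at 9, e5 merges VC(e3)=(3, 0), VC(e4)=(4, 0) and bumps thr0's slot → (5, 0)
invoked at 12, e7 merges VC(e3)=(3, 0), VC(e5)=(5, 0) and bumps thr0's slot → (6, 0)
invoked at 14, e8 merges VC(e3)=(3, 0), VC(e7)=(6, 0) and bumps thr0's slot → (7, 0)
invoked at 17, e9 merges VC(e8)=(7, 0) and bumps thr0's slot → (8, 0)
invoked at 19, e10 merges VC(e9)=(8, 0) and bumps thr0's slot → (9, 0)
target: VC(e6) = (3, 1)

(3, 1)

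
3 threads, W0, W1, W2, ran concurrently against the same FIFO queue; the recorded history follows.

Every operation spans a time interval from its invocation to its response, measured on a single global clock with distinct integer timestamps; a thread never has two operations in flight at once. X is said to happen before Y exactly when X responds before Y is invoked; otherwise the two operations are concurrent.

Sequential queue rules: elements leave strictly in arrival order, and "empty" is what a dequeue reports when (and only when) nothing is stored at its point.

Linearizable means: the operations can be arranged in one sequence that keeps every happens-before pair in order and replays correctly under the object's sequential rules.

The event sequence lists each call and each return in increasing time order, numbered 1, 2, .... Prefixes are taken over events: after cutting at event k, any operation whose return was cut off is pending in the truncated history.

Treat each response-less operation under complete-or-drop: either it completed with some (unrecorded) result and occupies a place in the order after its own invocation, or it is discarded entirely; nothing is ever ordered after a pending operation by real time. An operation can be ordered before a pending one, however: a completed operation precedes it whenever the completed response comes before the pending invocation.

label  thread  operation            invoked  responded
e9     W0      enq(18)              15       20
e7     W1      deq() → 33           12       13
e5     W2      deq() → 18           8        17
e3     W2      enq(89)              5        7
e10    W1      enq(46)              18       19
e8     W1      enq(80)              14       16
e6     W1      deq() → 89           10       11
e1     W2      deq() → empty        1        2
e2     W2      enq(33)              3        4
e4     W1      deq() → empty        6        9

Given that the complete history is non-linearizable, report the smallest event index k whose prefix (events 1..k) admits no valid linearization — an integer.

9

events 1..8 are linearizable; a witness order is e1, e2, e3:
after step 1 (e1 deq() → empty): queue <>
after step 2 (e2 enq(33)): queue <33>
after step 3 (e3 enq(89)): queue <33,89>
adding event 9 (e4 responds at 9) leaves no legal real-time order
completion choices over the 1 pending operation (e5) were checked; none helps
for example e1, e2, e3, e4 (pending dropped) fails at step 4: e4 deq() → empty is not legal there
for example e1, e2, e4, e3 (pending dropped) fails at step 3: e4 deq() → empty is not legal there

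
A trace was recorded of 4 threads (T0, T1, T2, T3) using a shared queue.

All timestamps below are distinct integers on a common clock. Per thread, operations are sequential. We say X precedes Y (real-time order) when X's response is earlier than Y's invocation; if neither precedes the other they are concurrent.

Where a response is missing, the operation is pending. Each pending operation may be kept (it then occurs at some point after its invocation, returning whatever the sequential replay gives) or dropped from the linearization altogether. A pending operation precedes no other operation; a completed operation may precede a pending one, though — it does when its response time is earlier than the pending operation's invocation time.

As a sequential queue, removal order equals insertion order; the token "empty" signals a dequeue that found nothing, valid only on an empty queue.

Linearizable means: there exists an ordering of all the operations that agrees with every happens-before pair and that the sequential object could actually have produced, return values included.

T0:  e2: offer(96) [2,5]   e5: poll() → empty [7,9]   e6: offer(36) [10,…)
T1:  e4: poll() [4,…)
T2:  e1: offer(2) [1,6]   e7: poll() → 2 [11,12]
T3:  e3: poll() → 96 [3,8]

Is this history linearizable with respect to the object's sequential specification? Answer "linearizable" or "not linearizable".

not linearizable

events 1..11 are fine; event 12 — the response of e7 at time 12 — makes the prefix non-linearizable
all 8 real-time-respecting orders fail — 5 completed queue operations, no legal replay
include/drop combinations of the 2 pending operations (e4, e6) were all tried; none helps
e.g. e1, e2, e3, e5, e7 (pending dropped): illegal at step 3, since e3 poll() → 96 cannot apply there
e.g. e1, e2, e5, e3, e7 (pending dropped): illegal at step 3, since e5 poll() → empty cannot apply there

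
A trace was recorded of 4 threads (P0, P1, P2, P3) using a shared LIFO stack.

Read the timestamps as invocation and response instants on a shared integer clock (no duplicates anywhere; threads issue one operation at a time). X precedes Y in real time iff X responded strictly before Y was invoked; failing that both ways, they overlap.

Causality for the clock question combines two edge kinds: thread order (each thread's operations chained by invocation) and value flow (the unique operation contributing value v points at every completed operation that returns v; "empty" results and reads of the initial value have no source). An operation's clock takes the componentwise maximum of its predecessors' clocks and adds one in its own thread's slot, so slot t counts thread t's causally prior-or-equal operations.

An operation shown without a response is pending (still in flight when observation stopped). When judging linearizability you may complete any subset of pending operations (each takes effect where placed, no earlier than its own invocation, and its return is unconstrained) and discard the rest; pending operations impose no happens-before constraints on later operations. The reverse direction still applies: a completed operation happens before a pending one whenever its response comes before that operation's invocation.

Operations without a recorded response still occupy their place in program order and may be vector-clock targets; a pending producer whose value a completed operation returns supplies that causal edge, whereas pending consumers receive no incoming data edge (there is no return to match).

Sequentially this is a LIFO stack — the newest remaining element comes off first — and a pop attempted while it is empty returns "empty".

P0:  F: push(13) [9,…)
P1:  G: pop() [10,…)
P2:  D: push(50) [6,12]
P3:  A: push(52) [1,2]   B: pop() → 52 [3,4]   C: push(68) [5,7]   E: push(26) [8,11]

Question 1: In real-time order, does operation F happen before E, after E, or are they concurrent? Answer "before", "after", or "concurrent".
concurrent

F spans [9,…), E spans [8,11]
the intervals overlap in both directions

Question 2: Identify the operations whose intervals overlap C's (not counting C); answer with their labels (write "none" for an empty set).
D

C runs from 5 to 7; window-overlapping ops are concurrent
A [1,2]: before
B [3,4]: before
D [6,12]: concurrent
E [8,11]: after
F [9,…): after
G [10,…): after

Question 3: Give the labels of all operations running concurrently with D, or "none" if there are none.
C, E, F, G

D spans [6,12]; an op avoiding the whole window 6..12 is ordered, any other is concurrent
A [1,2]: before
B [3,4]: before
C [5,7]: concurrent
E [8,11]: concurrent
F [9,…): concurrent
G [10,…): concurrent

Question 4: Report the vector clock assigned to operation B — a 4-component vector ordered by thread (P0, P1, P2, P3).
(0, 0, 0, 2)

root op A, invoked 1: fresh clock plus P3's own tick → (0, 0, 0, 1)
root op D, invoked 6: fresh clock plus P2's own tick → (0, 0, 1, 0)
root op G, invoked 10: fresh clock plus P1's own tick → (0, 1, 0, 0)
root op F, invoked 9: fresh clock plus P0's own tick → (1, 0, 0, 0)
merge at B (invoked 3): VC(A)=(0, 0, 0, 1), own-thread bump on P3 → (0, 0, 0, 2)
merge at C (invoked 5): VC(B)=(0, 0, 0, 2), own-thread bump on P3 → (0, 0, 0, 3)
merge at E (invoked 8): VC(C)=(0, 0, 0, 3), own-thread bump on P3 → (0, 0, 0, 4)
target: VC(B) = (0, 0, 0, 2)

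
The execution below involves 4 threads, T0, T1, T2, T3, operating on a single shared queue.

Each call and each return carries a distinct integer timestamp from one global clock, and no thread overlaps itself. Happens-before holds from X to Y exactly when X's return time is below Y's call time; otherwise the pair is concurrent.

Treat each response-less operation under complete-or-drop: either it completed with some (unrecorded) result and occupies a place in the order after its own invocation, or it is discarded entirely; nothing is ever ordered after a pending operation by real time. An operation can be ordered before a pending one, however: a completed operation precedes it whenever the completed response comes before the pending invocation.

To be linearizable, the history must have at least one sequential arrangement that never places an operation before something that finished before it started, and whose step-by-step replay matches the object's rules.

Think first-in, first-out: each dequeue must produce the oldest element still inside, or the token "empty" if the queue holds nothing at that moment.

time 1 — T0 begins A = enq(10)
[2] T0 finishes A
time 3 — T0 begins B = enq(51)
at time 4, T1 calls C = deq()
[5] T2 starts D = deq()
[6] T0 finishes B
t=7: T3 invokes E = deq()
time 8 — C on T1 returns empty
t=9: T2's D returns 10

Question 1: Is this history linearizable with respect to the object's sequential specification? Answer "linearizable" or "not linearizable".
witness order: A, B, D, E, C
after step 1 (A enq(10)): queue <10>
after step 2 (B enq(51)): queue <10,51>
after step 3 (D deq() → 10): queue <51>
after step 4 (E deq() (pending, included)): queue <>
after step 5 (C deq() → empty): queue <>

linearizable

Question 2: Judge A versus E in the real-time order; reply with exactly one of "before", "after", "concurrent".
Answer: before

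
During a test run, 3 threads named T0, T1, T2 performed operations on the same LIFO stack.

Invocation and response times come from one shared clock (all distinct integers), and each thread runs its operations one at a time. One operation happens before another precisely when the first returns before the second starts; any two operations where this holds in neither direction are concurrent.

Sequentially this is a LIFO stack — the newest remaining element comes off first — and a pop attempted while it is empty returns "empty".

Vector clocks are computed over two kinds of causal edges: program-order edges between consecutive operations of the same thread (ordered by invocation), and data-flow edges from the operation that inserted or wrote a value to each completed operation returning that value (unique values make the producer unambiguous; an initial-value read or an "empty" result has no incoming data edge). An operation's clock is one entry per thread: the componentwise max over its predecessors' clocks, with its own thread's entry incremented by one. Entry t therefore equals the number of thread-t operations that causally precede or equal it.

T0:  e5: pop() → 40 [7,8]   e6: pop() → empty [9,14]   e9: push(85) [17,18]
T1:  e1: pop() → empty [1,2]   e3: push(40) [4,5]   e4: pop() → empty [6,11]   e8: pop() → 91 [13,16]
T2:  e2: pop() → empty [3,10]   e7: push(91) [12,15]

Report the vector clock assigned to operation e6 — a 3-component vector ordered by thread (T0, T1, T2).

(2, 2, 0)

no predecessors for e2 (invoked 3): T2 increments from zero → (0, 0, 1)
no predecessors for e1 (invoked 1): T1 increments from zero → (0, 1, 0)
VC(e7, invoked at 12): max of VC(e2)=(0, 0, 1), then +1 on thread T2 → (0, 0, 2)
VC(e3, invoked at 4): max of VC(e1)=(0, 1, 0), then +1 on thread T1 → (0, 2, 0)
VC(e4, invoked at 6): max of VC(e3)=(0, 2, 0), then +1 on thread T1 → (0, 3, 0)
VC(e5, invoked at 7): max of VC(e3)=(0, 2, 0), then +1 on thread T0 → (1, 2, 0)
VC(e6, invoked at 9): max of VC(e5)=(1, 2, 0), then +1 on thread T0 → (2, 2, 0)
VC(e9, invoked at 17): max of VC(e6)=(2, 2, 0), then +1 on thread T0 → (3, 2, 0)
VC(e8, invoked at 13): max of VC(e4)=(0, 3, 0), VC(e7)=(0, 0, 2), then +1 on thread T1 → (0, 4, 2)
target: VC(e6) = (2, 2, 0)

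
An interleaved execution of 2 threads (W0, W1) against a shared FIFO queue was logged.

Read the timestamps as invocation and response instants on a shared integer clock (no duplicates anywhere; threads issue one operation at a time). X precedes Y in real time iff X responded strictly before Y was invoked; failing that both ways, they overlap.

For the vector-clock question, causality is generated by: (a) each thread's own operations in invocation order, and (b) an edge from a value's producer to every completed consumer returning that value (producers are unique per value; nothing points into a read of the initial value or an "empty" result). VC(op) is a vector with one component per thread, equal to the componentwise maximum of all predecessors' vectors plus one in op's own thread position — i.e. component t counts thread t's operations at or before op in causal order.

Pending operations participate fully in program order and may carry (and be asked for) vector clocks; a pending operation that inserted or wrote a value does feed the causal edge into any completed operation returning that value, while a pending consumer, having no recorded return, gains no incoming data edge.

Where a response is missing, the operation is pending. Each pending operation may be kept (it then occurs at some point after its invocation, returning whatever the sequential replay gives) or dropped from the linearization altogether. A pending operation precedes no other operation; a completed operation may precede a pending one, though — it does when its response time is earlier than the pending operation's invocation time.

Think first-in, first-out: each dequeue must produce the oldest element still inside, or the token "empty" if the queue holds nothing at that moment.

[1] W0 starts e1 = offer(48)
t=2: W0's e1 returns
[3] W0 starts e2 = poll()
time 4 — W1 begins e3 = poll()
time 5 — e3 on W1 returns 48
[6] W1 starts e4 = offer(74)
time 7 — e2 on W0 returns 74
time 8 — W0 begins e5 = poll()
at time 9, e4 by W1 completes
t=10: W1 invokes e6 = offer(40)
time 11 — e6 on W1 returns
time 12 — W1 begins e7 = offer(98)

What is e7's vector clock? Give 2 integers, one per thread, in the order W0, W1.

(1, 4)

invoked at 1, e1 has no predecessors; its own W0 bump gives (1, 0)
from VC(e1)=(1, 0), e3 (invoked 4) maxes components and bumps W1 → (1, 1)
from VC(e3)=(1, 1), e4 (invoked 6) maxes components and bumps W1 → (1, 2)
from VC(e4)=(1, 2), e6 (invoked 10) maxes components and bumps W1 → (1, 3)
from VC(e1)=(1, 0), VC(e4)=(1, 2), e2 (invoked 3) maxes components and bumps W0 → (2, 2)
from VC(e6)=(1, 3), e7 (invoked 12) maxes components and bumps W1 → (1, 4)
from VC(e2)=(2, 2), e5 (invoked 8) maxes components and bumps W0 → (3, 2)
target: VC(e7) = (1, 4)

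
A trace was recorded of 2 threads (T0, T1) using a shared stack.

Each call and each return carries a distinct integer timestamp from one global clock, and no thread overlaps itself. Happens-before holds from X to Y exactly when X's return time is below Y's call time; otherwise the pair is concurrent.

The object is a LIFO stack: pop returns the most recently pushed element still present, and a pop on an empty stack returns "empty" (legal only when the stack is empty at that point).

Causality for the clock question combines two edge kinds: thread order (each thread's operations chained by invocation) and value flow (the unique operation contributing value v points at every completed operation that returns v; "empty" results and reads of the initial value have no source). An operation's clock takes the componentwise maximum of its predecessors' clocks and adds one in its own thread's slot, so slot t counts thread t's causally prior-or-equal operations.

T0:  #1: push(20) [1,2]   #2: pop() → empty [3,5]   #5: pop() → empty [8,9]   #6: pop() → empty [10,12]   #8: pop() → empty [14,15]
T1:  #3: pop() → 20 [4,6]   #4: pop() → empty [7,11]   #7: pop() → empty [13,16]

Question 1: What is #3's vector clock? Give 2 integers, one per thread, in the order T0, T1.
Answer: (1, 1)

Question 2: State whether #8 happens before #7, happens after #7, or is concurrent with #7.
Answer: concurrent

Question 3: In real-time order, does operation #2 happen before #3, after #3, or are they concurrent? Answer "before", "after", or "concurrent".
Answer: concurrent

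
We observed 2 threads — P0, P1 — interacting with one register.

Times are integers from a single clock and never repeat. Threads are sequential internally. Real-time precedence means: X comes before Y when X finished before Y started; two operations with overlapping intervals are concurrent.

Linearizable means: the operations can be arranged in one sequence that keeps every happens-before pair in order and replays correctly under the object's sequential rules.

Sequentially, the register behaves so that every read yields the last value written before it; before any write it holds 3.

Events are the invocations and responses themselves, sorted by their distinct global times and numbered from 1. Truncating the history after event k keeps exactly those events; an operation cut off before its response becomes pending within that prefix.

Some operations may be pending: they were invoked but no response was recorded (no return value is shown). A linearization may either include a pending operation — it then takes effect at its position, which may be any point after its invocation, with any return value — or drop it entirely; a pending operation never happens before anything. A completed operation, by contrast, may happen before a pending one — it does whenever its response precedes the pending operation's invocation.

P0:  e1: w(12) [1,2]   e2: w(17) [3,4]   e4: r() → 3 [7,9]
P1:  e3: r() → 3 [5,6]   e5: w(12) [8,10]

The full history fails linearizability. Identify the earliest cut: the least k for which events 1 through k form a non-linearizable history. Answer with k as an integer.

6

one valid order for events 1..5 is e1, e2:
1. e1 w(12), leaving value 12
2. e2 w(17), leaving value 17
adding event 6 (e3 responds at 6) leaves no legal real-time order
for example e1, e2, e3 fails at step 3: e3 r() → 3 is not legal there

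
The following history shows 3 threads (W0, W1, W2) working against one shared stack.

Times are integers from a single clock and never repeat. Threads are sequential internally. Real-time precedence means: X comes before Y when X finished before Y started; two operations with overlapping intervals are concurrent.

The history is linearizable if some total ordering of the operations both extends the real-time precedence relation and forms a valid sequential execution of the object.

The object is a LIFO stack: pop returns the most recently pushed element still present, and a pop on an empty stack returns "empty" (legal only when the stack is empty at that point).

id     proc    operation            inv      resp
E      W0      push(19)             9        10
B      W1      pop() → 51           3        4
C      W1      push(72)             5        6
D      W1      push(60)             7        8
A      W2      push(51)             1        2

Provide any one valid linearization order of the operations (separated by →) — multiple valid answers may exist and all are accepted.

A → B → C → D → E

after step 1 (A push(51)): stack <51>
after step 2 (B pop() → 51): stack <>
after step 3 (C push(72)): stack <72>
after step 4 (D push(60)): stack <72,60>
after step 5 (E push(19)): stack <72,60,19>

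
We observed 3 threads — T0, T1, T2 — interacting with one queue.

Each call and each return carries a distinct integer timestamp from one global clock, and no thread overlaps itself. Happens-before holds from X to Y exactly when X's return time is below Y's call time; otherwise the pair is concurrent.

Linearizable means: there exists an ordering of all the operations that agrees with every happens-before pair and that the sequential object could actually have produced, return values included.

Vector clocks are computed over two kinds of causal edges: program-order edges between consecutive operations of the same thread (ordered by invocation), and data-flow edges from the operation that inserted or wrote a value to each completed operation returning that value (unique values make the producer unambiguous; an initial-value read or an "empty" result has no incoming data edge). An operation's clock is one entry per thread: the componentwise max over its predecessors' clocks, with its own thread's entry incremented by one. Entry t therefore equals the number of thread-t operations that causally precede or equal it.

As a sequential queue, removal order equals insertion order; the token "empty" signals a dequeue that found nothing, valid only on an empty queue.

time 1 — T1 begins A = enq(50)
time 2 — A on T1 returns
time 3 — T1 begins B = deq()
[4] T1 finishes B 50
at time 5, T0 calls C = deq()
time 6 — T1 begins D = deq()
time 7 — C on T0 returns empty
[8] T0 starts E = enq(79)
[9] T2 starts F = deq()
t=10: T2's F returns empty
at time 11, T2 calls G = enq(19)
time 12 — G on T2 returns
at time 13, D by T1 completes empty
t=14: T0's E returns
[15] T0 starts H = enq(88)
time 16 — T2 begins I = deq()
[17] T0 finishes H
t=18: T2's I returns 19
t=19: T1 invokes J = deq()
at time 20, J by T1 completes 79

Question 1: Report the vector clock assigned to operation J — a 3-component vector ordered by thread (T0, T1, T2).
Answer: (2, 4, 0)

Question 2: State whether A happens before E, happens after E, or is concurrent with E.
Answer: before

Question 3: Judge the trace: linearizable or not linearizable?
a witness: A, B, C, D, F, G, E, H, I, J
step 1: A enq(50) — queue <50>
step 2: B deq() → 50 — queue <>
step 3: C deq() → empty — queue <>
step 4: D deq() → empty — queue <>
step 5: F deq() → empty — queue <>
step 6: G enq(19) — queue <19>
step 7: E enq(79) — queue <19,79>
step 8: H enq(88) — queue <19,79,88>
step 9: I deq() → 19 — queue <79,88>
step 10: J deq() → 79 — queue <88>

linearizable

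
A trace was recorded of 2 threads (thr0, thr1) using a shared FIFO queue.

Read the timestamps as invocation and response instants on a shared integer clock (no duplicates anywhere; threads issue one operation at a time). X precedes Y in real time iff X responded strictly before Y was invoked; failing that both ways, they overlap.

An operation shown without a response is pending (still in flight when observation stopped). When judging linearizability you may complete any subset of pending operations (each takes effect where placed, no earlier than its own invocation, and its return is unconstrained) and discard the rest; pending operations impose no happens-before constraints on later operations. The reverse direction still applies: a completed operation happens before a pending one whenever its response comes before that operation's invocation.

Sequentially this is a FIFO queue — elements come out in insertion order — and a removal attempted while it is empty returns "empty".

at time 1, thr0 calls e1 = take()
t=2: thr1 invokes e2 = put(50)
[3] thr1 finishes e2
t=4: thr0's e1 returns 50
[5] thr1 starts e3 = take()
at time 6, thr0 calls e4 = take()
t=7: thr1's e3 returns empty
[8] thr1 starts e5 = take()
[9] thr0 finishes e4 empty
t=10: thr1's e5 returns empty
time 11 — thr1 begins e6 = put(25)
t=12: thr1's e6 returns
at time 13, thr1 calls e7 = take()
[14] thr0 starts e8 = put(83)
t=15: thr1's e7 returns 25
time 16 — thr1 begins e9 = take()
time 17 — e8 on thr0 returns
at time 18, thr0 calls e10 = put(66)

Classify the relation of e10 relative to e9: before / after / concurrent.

concurrent

e10 spans [18,…), e9 spans [16,…)
the intervals overlap in both directions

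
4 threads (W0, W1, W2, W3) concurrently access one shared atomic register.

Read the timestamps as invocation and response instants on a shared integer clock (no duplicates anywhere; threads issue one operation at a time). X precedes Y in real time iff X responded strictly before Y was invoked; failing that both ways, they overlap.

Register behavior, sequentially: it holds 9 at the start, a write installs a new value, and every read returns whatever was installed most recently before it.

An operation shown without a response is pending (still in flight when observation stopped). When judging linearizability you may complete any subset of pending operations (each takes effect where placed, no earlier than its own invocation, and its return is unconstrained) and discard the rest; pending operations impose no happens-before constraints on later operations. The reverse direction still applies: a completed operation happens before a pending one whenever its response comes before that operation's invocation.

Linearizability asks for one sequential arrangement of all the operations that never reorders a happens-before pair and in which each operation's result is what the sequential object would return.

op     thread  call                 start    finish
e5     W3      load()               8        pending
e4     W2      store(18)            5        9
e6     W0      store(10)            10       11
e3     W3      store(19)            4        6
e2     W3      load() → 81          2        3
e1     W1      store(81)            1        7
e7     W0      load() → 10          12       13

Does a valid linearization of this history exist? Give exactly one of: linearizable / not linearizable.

a witness: e1, e2, e3, e4, e5, e6, e7
1. e1 store(81), leaving value 81
2. e2 load() → 81, leaving value 81
3. e3 store(19), leaving value 19
4. e4 store(18), leaving value 18
5. e5 load() (pending, included), leaving value 18
6. e6 store(10), leaving value 10
7. e7 load() → 10, leaving value 10

linearizable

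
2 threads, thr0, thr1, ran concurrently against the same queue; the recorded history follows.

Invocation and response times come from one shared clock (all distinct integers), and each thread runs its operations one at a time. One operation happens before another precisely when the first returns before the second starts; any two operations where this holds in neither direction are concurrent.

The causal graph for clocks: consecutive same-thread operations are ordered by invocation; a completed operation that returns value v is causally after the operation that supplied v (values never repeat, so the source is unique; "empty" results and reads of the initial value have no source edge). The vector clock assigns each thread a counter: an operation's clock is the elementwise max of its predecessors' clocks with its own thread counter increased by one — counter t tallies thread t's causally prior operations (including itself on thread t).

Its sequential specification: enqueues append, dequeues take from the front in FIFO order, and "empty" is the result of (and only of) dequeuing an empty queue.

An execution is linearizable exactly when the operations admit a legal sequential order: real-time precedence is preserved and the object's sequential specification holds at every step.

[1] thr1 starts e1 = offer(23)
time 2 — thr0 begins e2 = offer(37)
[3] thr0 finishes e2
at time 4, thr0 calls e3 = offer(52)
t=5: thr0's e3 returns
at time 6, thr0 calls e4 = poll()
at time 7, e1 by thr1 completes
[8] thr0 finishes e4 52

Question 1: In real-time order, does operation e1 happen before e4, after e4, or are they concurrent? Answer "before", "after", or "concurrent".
Answer: concurrent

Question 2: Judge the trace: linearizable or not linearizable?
events 1..7 are fine; event 8 — the response of e4 at time 8 — makes the prefix non-linearizable
no legal order exists: 4 real-time-consistent candidates over 4 completed queue operations, all rejected
sample order e1, e2, e3, e4 stalls at step 4 — e4 poll() → 52 has no legal effect
sample order e2, e1, e3, e4 stalls at step 4 — e4 poll() → 52 has no legal effect

not linearizable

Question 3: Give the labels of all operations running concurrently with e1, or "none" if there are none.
Answer: e2, e3, e4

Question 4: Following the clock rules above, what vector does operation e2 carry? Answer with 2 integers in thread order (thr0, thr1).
Answer: (1, 0)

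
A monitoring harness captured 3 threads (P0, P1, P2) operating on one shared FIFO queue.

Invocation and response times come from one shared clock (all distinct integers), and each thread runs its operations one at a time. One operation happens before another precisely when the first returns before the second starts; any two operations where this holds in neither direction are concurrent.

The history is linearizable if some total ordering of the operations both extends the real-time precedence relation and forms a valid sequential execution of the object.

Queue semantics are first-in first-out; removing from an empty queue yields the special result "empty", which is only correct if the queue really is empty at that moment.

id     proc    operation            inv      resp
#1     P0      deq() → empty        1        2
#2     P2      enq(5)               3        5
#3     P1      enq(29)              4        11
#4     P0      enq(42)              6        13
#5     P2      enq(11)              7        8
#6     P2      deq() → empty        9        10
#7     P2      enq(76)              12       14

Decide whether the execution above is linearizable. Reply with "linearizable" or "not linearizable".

not linearizable

through event 9 a valid linearization exists; event 10 (#6 responding at time 10) ends that
exactly one order of the 4 completed ops respects real time; the FIFO queue replay fails
no completion choice of the 2 pending operations (#3, #4) rescues it — every subset was tried
one such order, #1, #2, #5, #6 (pending dropped), breaks at step 4 where #6 deq() → empty is illegal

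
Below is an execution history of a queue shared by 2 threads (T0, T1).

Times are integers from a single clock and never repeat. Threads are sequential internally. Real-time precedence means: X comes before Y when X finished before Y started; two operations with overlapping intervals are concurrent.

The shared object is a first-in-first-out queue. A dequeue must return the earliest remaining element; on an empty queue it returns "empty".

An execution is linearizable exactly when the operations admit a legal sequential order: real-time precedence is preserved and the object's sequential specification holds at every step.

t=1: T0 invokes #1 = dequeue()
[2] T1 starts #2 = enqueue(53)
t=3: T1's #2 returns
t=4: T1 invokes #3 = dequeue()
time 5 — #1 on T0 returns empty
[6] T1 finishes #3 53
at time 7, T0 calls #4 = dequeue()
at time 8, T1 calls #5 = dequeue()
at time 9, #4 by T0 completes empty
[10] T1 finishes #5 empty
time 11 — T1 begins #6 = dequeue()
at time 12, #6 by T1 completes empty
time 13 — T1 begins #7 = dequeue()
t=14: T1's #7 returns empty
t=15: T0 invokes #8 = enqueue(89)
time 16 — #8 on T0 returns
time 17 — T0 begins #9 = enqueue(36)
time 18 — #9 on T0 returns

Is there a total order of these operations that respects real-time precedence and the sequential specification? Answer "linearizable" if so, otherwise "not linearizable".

one valid linearization: #1, #2, #3, #4, #5, #6, #7, #8, #9
step 1: #1 dequeue() → empty — queue <>
step 2: #2 enqueue(53) — queue <53>
step 3: #3 dequeue() → 53 — queue <>
step 4: #4 dequeue() → empty — queue <>
step 5: #5 dequeue() → empty — queue <>
step 6: #6 dequeue() → empty — queue <>
step 7: #7 dequeue() → empty — queue <>
step 8: #8 enqueue(89) — queue <89>
step 9: #9 enqueue(36) — queue <89,36>

linearizable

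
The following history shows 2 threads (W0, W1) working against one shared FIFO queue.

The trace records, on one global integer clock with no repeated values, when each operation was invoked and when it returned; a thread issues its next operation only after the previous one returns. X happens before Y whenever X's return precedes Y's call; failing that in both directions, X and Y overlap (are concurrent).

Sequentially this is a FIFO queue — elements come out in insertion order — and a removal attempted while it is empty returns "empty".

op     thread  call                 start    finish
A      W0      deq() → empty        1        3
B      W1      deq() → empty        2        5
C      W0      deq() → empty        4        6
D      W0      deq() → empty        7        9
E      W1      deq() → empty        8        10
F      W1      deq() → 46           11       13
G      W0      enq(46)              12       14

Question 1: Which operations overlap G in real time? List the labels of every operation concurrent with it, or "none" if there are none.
Answer: F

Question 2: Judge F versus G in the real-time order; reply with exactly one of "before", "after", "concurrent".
Answer: concurrent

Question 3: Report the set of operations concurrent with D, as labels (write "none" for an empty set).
Answer: E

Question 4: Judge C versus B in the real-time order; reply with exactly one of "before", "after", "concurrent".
Answer: concurrent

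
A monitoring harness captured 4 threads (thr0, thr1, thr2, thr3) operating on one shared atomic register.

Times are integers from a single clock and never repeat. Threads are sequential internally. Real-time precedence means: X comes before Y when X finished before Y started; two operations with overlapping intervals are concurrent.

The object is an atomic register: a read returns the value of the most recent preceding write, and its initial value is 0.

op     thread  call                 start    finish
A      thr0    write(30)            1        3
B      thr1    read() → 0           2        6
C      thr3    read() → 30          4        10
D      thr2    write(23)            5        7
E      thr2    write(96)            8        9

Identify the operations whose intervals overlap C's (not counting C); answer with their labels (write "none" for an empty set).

C runs from 4 to 10; window-overlapping ops are concurrent
A [1,3]: before
B [2,6]: concurrent
D [5,7]: concurrent
E [8,9]: concurrent

B, D, E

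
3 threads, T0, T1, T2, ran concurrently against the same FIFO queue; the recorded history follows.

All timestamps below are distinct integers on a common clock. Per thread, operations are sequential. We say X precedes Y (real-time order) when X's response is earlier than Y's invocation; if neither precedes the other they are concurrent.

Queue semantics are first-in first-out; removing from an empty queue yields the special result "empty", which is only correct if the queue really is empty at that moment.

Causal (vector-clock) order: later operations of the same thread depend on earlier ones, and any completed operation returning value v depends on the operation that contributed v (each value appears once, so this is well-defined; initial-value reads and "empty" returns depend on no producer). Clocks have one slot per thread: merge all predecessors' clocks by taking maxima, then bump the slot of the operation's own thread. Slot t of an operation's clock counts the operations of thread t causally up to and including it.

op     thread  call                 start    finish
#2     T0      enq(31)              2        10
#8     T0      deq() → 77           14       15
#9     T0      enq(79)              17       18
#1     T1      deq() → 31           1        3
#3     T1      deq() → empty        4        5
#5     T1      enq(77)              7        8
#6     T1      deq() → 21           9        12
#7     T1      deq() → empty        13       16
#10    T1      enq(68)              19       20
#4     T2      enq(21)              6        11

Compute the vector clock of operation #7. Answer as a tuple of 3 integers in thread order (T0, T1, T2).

(1, 5, 1)

root op #4, invoked 6: fresh clock plus T2's own tick → (0, 0, 1)
root op #2, invoked 2: fresh clock plus T0's own tick → (1, 0, 0)
VC(#1, invoked at 1): max of VC(#2)=(1, 0, 0), then +1 on thread T1 → (1, 1, 0)
VC(#3, invoked at 4): max of VC(#1)=(1, 1, 0), then +1 on thread T1 → (1, 2, 0)
VC(#5, invoked at 7): max of VC(#3)=(1, 2, 0), then +1 on thread T1 → (1, 3, 0)
VC(#8, invoked at 14): max of VC(#2)=(1, 0, 0), VC(#5)=(1, 3, 0), then +1 on thread T0 → (2, 3, 0)
VC(#6, invoked at 9): max of VC(#4)=(0, 0, 1), VC(#5)=(1, 3, 0), then +1 on thread T1 → (1, 4, 1)
VC(#9, invoked at 17): max of VC(#8)=(2, 3, 0), then +1 on thread T0 → (3, 3, 0)
VC(#7, invoked at 13): max of VC(#6)=(1, 4, 1), then +1 on thread T1 → (1, 5, 1)
VC(#10, invoked at 19): max of VC(#7)=(1, 5, 1), then +1 on thread T1 → (1, 6, 1)
target: VC(#7) = (1, 5, 1)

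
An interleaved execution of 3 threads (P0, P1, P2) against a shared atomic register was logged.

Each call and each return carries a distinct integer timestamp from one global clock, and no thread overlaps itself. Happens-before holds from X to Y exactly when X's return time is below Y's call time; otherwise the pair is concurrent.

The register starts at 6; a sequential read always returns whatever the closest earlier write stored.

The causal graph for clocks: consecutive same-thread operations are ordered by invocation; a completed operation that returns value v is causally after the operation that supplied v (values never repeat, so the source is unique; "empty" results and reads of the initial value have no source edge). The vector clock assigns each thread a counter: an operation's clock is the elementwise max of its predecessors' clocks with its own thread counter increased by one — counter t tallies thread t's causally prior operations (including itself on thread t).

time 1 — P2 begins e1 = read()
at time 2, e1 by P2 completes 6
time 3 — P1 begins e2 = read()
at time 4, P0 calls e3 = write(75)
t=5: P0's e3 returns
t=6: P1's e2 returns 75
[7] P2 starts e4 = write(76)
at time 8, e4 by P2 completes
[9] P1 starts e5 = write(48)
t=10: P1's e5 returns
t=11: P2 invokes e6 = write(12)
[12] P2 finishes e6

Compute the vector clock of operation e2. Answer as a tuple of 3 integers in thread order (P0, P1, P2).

(1, 1, 0)

no predecessors for e1 (invoked 1): P2 increments from zero → (0, 0, 1)
no predecessors for e3 (invoked 4): P0 increments from zero → (1, 0, 0)
invoked at 7, e4 merges VC(e1)=(0, 0, 1) and bumps P2's slot → (0, 0, 2)
invoked at 3, e2 merges VC(e3)=(1, 0, 0) and bumps P1's slot → (1, 1, 0)
invoked at 11, e6 merges VC(e4)=(0, 0, 2) and bumps P2's slot → (0, 0, 3)
invoked at 9, e5 merges VC(e2)=(1, 1, 0) and bumps P1's slot → (1, 2, 0)
target: VC(e2) = (1, 1, 0)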